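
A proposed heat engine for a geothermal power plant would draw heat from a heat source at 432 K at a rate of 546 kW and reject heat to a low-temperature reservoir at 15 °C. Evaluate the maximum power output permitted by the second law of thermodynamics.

Ẇ_max ≈ 181.8 kW

T_C = 15 °C → 15 + 273.15 = 288.15 K.
The second-law ceiling is the Carnot efficiency, η_max = 1 − T_C/T_H = 1 − 288.15/432.00 = 0.3330.
W_max = η_max · Q_H = 0.3330 × 546 = 181.8 kW.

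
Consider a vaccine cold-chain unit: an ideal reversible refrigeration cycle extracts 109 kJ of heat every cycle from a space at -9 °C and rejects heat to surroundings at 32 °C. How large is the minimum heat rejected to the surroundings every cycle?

T_H = 32 °C → 32 + 273.15 = 305.15 K.
T_C = -9 °C → -9 + 273.15 = 264.15 K.
For a reversible cycle Q_H/Q_C = T_H/T_C, so Q_H = Q_C·T_H/T_C = 109 × 305.15/264.15 = 126 kJ.

Q_H ≈ 126 kJ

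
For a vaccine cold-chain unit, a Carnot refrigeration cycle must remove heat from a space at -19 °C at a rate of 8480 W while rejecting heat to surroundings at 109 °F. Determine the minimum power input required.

Ẇ_in ≈ 2060 W

T_H = 109 °F → (109 − 32) × 5/9 = 42.78 °C = 315.93 K.
T_C = -19 °C → -19 + 273.15 = 254.15 K.
For a reversible refrigerator, COP_R = T_C/(T_H − T_C) = 254.15/61.78 = 4.1139.
W = Q_C/COP_R = 8480/4.1139 = 2060 W.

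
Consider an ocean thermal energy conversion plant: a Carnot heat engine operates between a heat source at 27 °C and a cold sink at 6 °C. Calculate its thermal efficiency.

η ≈ 0.0700

T_H = 27 °C → 27 + 273.15 = 300.15 K.
T_C = 6 °C → 6 + 273.15 = 279.15 K.
For a reversible engine, η = 1 − T_C/T_H = 1 − 279.15/300.15 = 0.0700.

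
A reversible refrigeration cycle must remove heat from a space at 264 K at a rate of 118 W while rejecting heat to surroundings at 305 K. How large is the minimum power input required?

For a reversible refrigerator, COP_R = T_C/(T_H − T_C) = 264.00/41.00 = 6.4390.
W = Q_C/COP_R = 118/6.4390 = 18.3 W.

Ẇ_in ≈ 18.3 W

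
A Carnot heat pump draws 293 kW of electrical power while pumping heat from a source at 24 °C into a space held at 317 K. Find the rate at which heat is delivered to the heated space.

Q̇_H ≈ 4679 kW

T_C = 24 °C → 24 + 273.15 = 297.15 K.
COP_HP = T_H/(T_H − T_C) = 317.00/19.85 = 15.9698.
Q_H = COP_HP · W = 15.9698 × 293 = 4679 kW.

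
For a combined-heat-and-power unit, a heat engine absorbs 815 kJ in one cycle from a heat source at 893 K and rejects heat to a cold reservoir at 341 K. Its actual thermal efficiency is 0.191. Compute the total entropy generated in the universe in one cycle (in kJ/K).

ΔS_univ ≈ 1.021 kJ/K

W = η·Q_H = 0.191 × 815 = 155.7 kJ, so Q_C = Q_H − W = 659.3 kJ.
Entropy balance on the reservoirs: −Q_H/T_H = -0.9127 kJ/K, +Q_C/T_C = 1.934 kJ/K.
ΔS_univ = −Q_H/T_H + Q_C/T_C = 1.021 kJ/K (> 0, since η = 0.191 < η_Carnot = 0.618).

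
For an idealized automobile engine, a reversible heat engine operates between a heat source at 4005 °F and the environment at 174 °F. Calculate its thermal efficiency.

T_H = 4005 °F → (4005 − 32) × 5/9 = 2207.22 °C = 2480.37 K.
T_C = 174 °F → (174 − 32) × 5/9 = 78.89 °C = 352.04 K.
The Carnot efficiency is η = 1 − T_C/T_H = 1 − 352.04/2480.37 = 0.858.

η ≈ 0.858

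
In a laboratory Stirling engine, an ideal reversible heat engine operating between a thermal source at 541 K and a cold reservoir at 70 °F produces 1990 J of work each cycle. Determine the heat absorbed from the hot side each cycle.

Q_H ≈ 4360 J

T_C = 70 °F → (70 − 32) × 5/9 = 21.11 °C = 294.26 K.
η_rev = 1 − T_C/T_H = 1 − 294.26/541.00 = 0.4561.
Q_H = W/η = 1990/0.4561 = 4360 J.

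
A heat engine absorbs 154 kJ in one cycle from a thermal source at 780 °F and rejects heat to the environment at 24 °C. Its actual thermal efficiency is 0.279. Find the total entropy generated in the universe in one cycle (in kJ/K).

ΔS_univ ≈ 0.150 kJ/K

T_H = 780 °F → (780 − 32) × 5/9 = 415.56 °C = 688.71 K.
T_C = 24 °C → 24 + 273.15 = 297.15 K.
W = η·Q_H = 0.279 × 154 = 42.97 kJ, so Q_C = Q_H − W = 111.0 kJ.
Reservoir entropy changes: ΔS_H = −Q_H/T_H = −154/688.71 = -0.2236 kJ/K and ΔS_C = +Q_C/T_C = 111.0/297.15 = 0.3737 kJ/K.
ΔS_univ = −Q_H/T_H + Q_C/T_C = 0.150 kJ/K (> 0, since η = 0.279 < η_Carnot = 0.569).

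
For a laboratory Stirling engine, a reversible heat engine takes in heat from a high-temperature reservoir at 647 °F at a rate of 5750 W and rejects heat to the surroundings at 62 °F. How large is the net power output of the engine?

T_H = 647 °F → (647 − 32) × 5/9 = 341.67 °C = 614.82 K.
T_C = 62 °F → (62 − 32) × 5/9 = 16.67 °C = 289.82 K.
The Carnot efficiency is η = 1 − T_C/T_H = 1 − 289.82/614.82 = 0.5286.
W = η·Q_H = 0.5286 × 5750 = 3040 W.

Ẇ ≈ 3040 W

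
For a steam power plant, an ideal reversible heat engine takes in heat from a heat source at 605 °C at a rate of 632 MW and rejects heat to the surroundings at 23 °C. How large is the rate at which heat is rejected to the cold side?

T_H = 605 °C → 605 + 273.15 = 878.15 K.
T_C = 23 °C → 23 + 273.15 = 296.15 K.
For a reversible engine, η = 1 − T_C/T_H = 1 − 296.15/878.15 = 0.6628.
For a reversible cycle Q_C/Q_H = T_C/T_H, so Q_C = 632 × 296.15/878.15 = 213.1 MW.

Q̇_C ≈ 213.1 MW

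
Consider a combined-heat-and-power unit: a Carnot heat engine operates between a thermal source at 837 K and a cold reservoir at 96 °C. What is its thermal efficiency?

T_C = 96 °C → 96 + 273.15 = 369.15 K.
Since the cycle is reversible, η = 1 − T_C/T_H = 1 − 369.15/837.00 = 0.559.

η ≈ 0.559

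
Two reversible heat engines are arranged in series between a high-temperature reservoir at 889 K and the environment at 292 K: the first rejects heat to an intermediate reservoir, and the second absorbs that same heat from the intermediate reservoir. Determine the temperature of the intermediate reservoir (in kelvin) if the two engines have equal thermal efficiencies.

Equal efficiencies require 1 − T_m/T_H = 1 − T_C/T_m, i.e. T_m/T_H = T_C/T_m, so T_m = √(T_H·T_C) = √(889.00 × 292.00) = 509 K.

T_m ≈ 509 K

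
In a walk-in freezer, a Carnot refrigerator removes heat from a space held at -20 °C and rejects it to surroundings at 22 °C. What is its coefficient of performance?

COP_R ≈ 6.03

T_H = 22 °C → 22 + 273.15 = 295.15 K.
T_C = -20 °C → -20 + 273.15 = 253.15 K.
For a reversible refrigerator, COP_R = T_C/(T_H − T_C) = 253.15/(295.15 − 253.15) = 6.03.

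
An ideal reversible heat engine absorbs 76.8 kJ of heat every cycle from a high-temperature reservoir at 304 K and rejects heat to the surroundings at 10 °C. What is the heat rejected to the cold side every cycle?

Q_C ≈ 71.5 kJ

T_C = 10 °C → 10 + 273.15 = 283.15 K.
The Carnot efficiency is η = 1 − T_C/T_H = 1 − 283.15/304.00 = 0.0686.
For a reversible cycle Q_C/Q_H = T_C/T_H, so Q_C = 76.8 × 283.15/304.00 = 71.5 kJ.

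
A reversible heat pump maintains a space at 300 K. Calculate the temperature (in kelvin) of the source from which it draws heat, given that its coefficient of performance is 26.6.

COP_HP = T_H/(T_H − T_C) ⇒ T_C = T_H·(COP_HP − 1)/COP_HP = 300.00 × (26.6 − 1)/26.6 = 289 K.

T_C ≈ 289 K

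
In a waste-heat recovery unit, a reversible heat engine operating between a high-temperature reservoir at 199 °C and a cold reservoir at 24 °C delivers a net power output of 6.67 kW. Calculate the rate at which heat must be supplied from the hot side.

T_H = 199 °C → 199 + 273.15 = 472.15 K.
T_C = 24 °C → 24 + 273.15 = 297.15 K.
For a reversible engine, η = 1 − T_C/T_H = 1 − 297.15/472.15 = 0.3706.
Q_H = W/η = 6.67/0.3706 = 18.0 kW.

Q̇_H ≈ 18.0 kW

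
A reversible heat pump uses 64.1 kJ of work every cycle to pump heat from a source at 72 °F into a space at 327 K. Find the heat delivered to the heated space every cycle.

Q_H ≈ 663 kJ

T_C = 72 °F → (72 − 32) × 5/9 = 22.22 °C = 295.37 K.
Reversible heating COP: COP_HP = T_H/(T_H − T_C) = 327.00/31.63 = 10.3390.
Q_H = COP_HP · W = 10.3390 × 64.1 = 663 kJ.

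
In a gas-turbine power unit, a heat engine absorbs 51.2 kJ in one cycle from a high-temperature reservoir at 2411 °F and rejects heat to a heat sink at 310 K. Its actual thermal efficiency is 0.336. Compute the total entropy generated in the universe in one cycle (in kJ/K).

T_H = 2411 °F → (2411 − 32) × 5/9 = 1321.67 °C = 1594.82 K.
W = η·Q_H = 0.336 × 51.2 = 17.20 kJ, so Q_C = Q_H − W = 34.00 kJ.
The hot reservoir loses entropy Q_H/T_H = 51.2/1594.82 = 0.03210 kJ/K; the cold reservoir gains Q_C/T_C = 34.00/310.00 = 0.1097 kJ/K.
ΔS_univ = −Q_H/T_H + Q_C/T_C = 0.0776 kJ/K (> 0, since η = 0.336 < η_Carnot = 0.806).

ΔS_univ ≈ 0.0776 kJ/K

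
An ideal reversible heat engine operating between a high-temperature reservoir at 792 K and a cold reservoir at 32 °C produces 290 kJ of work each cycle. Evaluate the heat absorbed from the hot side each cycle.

Q_H ≈ 471.8 kJ

T_C = 32 °C → 32 + 273.15 = 305.15 K.
Since the cycle is reversible, η = 1 − T_C/T_H = 1 − 305.15/792.00 = 0.6147.
Q_H = W/η = 290/0.6147 = 471.8 kJ.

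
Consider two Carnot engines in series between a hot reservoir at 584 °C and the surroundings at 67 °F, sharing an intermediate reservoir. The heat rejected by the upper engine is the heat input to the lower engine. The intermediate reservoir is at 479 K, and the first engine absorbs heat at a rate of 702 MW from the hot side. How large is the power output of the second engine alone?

T_H = 584 °C → 584 + 273.15 = 857.15 K.
T_C = 67 °F → (67 − 32) × 5/9 = 19.44 °C = 292.59 K.
Heat entering the second stage: Q_m = Q_H·(T_m/T_H) = 702 × 479.00/857.15 = 392.3 MW.
Second-stage efficiency η₂ = 1 − T_C/T_m = 1 − 292.59/479.00 = 0.3892, so W₂ = η₂·Q_m = 152.7 MW.

Ẇ₂ ≈ 152.7 MW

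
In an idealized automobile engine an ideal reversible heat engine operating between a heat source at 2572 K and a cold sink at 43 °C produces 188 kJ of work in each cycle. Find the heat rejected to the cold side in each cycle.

T_C = 43 °C → 43 + 273.15 = 316.15 K.
The Carnot efficiency is η = 1 − T_C/T_H = 1 − 316.15/2572.00 = 0.8771.
Since Q_C/Q_H = T_C/T_H and Q_H = W/η, Q_C = W·T_C/(T_H − T_C) = 188 × 316.15/2255.85 = 26.3 kJ.

Q_C ≈ 26.3 kJ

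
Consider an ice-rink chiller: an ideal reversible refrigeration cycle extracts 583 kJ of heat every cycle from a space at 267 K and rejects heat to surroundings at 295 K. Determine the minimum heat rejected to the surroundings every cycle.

For a reversible cycle Q_H/Q_C = T_H/T_C, so Q_H = Q_C·T_H/T_C = 583 × 295.00/267.00 = 644 kJ.

Q_H ≈ 644 kJ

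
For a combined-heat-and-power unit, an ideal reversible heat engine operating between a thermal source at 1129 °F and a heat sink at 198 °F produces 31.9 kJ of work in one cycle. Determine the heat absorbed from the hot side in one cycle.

T_H = 1129 °F → (1129 − 32) × 5/9 = 609.44 °C = 882.59 K.
T_C = 198 °F → (198 − 32) × 5/9 = 92.22 °C = 365.37 K.
Carnot efficiency: η = 1 − T_C/T_H = 1 − 365.37/882.59 = 0.5860.
Q_H = W/η = 31.9/0.5860 = 54.43 kJ.

Q_H ≈ 54.43 kJ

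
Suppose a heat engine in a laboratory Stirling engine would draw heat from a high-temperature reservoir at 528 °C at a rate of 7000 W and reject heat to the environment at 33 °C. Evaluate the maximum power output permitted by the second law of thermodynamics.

Ẇ_max ≈ 4330 W

T_H = 528 °C → 528 + 273.15 = 801.15 K.
T_C = 33 °C → 33 + 273.15 = 306.15 K.
No engine can exceed the Carnot limit: η_max = 1 − T_C/T_H = 1 − 306.15/801.15 = 0.6179.
W_max = η_max · Q_H = 0.6179 × 7000 = 4330 W.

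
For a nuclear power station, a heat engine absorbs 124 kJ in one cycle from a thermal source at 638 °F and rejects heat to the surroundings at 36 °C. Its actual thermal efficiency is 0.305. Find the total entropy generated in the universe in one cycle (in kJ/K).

T_H = 638 °F → (638 − 32) × 5/9 = 336.67 °C = 609.82 K.
T_C = 36 °C → 36 + 273.15 = 309.15 K.
W = η·Q_H = 0.305 × 124 = 37.82 kJ, so Q_C = Q_H − W = 86.18 kJ.
Entropy balance on the reservoirs: −Q_H/T_H = -0.2033 kJ/K, +Q_C/T_C = 0.2788 kJ/K.
ΔS_univ = −Q_H/T_H + Q_C/T_C = 0.0754 kJ/K (> 0, since η = 0.305 < η_Carnot = 0.493).

ΔS_univ ≈ 0.0754 kJ/K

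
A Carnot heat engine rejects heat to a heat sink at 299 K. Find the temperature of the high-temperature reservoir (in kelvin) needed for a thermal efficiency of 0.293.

T_H ≈ 423 K

From η = 1 − T_C/T_H, solving for T_H gives T_H = T_C/(1 − η) = 299.00/(1 − 0.293) = 423 K.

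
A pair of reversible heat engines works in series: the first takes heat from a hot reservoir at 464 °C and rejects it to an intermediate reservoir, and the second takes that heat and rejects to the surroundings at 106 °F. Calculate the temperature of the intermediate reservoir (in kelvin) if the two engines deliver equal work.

T_m ≈ 526 K

T_H = 464 °C → 464 + 273.15 = 737.15 K.
T_C = 106 °F → (106 − 32) × 5/9 = 41.11 °C = 314.26 K.
For reversible stages Q_m = Q_H·(T_m/T_H). Setting W₁ = Q_H(1 − T_m/T_H) equal to W₂ = Q_m(1 − T_C/T_m) = Q_H·(T_m − T_C)/T_H gives T_H − T_m = T_m − T_C, so T_m = (T_H + T_C)/2 = (737.15 + 314.26)/2 = 526 K.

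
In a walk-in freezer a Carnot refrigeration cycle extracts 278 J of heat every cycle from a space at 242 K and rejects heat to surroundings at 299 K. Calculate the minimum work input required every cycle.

W_in ≈ 65.48 J

Carnot COP: COP_R = T_C/(T_H − T_C) = 242.00/57.00 = 4.2456.
W = Q_C/COP_R = 278/4.2456 = 65.48 J.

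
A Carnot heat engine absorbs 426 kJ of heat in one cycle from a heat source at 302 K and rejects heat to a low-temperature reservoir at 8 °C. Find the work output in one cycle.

W ≈ 29.4 kJ

T_C = 8 °C → 8 + 273.15 = 281.15 K.
For a reversible engine, η = 1 − T_C/T_H = 1 − 281.15/302.00 = 0.0690.
W = η·Q_H = 0.0690 × 426 = 29.4 kJ.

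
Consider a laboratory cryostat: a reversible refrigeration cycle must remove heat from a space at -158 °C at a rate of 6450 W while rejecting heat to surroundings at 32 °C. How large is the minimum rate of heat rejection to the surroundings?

T_H = 32 °C → 32 + 273.15 = 305.15 K.
T_C = -158 °C → -158 + 273.15 = 115.15 K.
For a reversible cycle Q_H/Q_C = T_H/T_C, so Q_H = Q_C·T_H/T_C = 6450 × 305.15/115.15 = 17100 W.

Q̇_H ≈ 17100 W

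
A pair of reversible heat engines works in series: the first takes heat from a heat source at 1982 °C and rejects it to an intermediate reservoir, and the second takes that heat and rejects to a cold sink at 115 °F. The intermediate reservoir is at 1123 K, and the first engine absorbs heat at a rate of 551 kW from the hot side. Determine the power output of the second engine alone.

Ẇ₂ ≈ 196 kW

T_H = 1982 °C → 1982 + 273.15 = 2255.15 K.
T_C = 115 °F → (115 − 32) × 5/9 = 46.11 °C = 319.26 K.
Heat entering the second stage: Q_m = Q_H·(T_m/T_H) = 551 × 1123.00/2255.15 = 274 kW.
Second-stage efficiency η₂ = 1 − T_C/T_m = 1 − 319.26/1123.00 = 0.7157, so W₂ = η₂·Q_m = 196 kW.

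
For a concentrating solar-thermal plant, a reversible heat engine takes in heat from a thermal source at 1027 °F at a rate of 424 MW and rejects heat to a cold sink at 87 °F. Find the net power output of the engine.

Ẇ ≈ 268 MW

T_H = 1027 °F → (1027 − 32) × 5/9 = 552.78 °C = 825.93 K.
T_C = 87 °F → (87 − 32) × 5/9 = 30.56 °C = 303.71 K.
The Carnot efficiency is η = 1 − T_C/T_H = 1 − 303.71/825.93 = 0.6323.
W = η·Q_H = 0.6323 × 424 = 268 MW.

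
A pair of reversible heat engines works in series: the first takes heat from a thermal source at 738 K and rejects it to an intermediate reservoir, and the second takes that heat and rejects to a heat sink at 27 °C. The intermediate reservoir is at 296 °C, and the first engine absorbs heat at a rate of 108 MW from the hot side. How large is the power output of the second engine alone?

Ẇ₂ ≈ 39.4 MW

T_C = 27 °C → 27 + 273.15 = 300.15 K.
T_m = 296 °C → 296 + 273.15 = 569.15 K.
Heat entering the second stage: Q_m = Q_H·(T_m/T_H) = 108 × 569.15/738.00 = 83.3 MW.
Second-stage efficiency η₂ = 1 − T_C/T_m = 1 − 300.15/569.15 = 0.4726, so W₂ = η₂·Q_m = 39.4 MW.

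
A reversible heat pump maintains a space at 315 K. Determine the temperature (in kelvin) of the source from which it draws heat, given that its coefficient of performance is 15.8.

COP_HP = T_H/(T_H − T_C) ⇒ T_C = T_H·(COP_HP − 1)/COP_HP = 315.00 × (15.8 − 1)/15.8 = 295 K.

T_C ≈ 295 K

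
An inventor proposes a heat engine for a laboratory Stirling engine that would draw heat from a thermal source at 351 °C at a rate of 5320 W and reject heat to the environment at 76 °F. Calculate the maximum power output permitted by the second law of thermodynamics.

T_H = 351 °C → 351 + 273.15 = 624.15 K.
T_C = 76 °F → (76 − 32) × 5/9 = 24.44 °C = 297.59 K.
By the Carnot theorem, η_max = 1 − T_C/T_H = 1 − 297.59/624.15 = 0.5232.
W_max = η_max · Q_H = 0.5232 × 5320 = 2780 W.

Ẇ_max ≈ 2780 W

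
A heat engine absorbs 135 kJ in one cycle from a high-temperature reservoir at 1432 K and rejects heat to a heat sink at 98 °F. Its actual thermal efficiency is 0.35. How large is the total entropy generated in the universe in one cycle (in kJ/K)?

T_C = 98 °F → (98 − 32) × 5/9 = 36.67 °C = 309.82 K.
W = η·Q_H = 0.35 × 135 = 47.25 kJ, so Q_C = Q_H − W = 87.75 kJ.
Entropy balance on the reservoirs: −Q_H/T_H = -0.09427 kJ/K, +Q_C/T_C = 0.2832 kJ/K.
ΔS_univ = −Q_H/T_H + Q_C/T_C = 0.189 kJ/K (> 0, since η = 0.35 < η_Carnot = 0.784).

ΔS_univ ≈ 0.189 kJ/K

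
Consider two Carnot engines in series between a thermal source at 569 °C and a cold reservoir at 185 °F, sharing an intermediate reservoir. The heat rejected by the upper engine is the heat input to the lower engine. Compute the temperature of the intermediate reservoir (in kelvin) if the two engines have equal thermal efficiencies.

T_m ≈ 549 K

T_H = 569 °C → 569 + 273.15 = 842.15 K.
T_C = 185 °F → (185 − 32) × 5/9 = 85.00 °C = 358.15 K.
Equal efficiencies require 1 − T_m/T_H = 1 − T_C/T_m, i.e. T_m/T_H = T_C/T_m, so T_m = √(T_H·T_C) = √(842.15 × 358.15) = 549 K.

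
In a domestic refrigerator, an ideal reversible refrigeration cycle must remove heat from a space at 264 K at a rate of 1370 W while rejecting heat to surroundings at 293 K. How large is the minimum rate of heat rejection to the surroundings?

Q̇_H ≈ 1520 W

For a reversible cycle Q_H/Q_C = T_H/T_C, so Q_H = Q_C·T_H/T_C = 1370 × 293.00/264.00 = 1520 W.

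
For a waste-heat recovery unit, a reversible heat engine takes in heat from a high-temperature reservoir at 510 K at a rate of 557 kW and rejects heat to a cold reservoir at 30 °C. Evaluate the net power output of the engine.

T_C = 30 °C → 30 + 273.15 = 303.15 K.
η_rev = 1 − T_C/T_H = 1 − 303.15/510.00 = 0.4056.
W = η·Q_H = 0.4056 × 557 = 226 kW.

Ẇ ≈ 226 kW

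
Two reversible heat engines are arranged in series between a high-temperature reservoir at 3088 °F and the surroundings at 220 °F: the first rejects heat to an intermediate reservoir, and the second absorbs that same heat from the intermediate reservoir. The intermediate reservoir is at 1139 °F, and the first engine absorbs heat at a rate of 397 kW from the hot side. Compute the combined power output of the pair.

T_H = 3088 °F → (3088 − 32) × 5/9 = 1697.78 °C = 1970.93 K.
T_C = 220 °F → (220 − 32) × 5/9 = 104.44 °C = 377.59 K.
Two reversible stages in series are equivalent to a single Carnot engine between T_H and T_C, so η_total = 1 − T_C/T_H = 1 − 377.59/1970.93 = 0.8084.
W_total = η_total · Q_H = 0.8084 × 397 = 321 kW.

Ẇ_total ≈ 321 kW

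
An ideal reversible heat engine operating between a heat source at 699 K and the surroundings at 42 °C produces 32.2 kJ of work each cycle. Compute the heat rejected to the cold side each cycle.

T_C = 42 °C → 42 + 273.15 = 315.15 K.
Carnot efficiency: η = 1 − T_C/T_H = 1 − 315.15/699.00 = 0.5491.
Since Q_C/Q_H = T_C/T_H and Q_H = W/η, Q_C = W·T_C/(T_H − T_C) = 32.2 × 315.15/383.85 = 26.44 kJ.

Q_C ≈ 26.44 kJ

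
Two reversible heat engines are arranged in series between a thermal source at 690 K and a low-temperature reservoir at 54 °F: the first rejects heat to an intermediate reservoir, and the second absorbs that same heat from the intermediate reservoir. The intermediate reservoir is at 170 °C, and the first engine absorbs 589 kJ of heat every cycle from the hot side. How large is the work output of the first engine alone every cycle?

W₁ ≈ 210.7 kJ

T_C = 54 °F → (54 − 32) × 5/9 = 12.22 °C = 285.37 K.
T_m = 170 °C → 170 + 273.15 = 443.15 K.
First-stage efficiency η₁ = 1 − T_m/T_H = 1 − 443.15/690.00 = 0.3578.
W₁ = η₁·Q_H = 0.3578 × 589 = 210.7 kJ.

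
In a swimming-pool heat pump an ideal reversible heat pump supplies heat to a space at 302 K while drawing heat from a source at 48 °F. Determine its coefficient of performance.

T_C = 48 °F → (48 − 32) × 5/9 = 8.89 °C = 282.04 K.
For a reversible heat pump, COP_HP = T_H/(T_H − T_C) = 302.00/(302.00 − 282.04) = 15.1.

COP_HP ≈ 15.1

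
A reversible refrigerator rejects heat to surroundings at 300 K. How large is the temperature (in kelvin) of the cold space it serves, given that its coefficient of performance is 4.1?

COP_R = T_C/(T_H − T_C) ⇒ T_C = T_H·COP_R/(1 + COP_R) = 300.00 × 4.1/(1 + 4.1) = 241 K.

T_C ≈ 241 K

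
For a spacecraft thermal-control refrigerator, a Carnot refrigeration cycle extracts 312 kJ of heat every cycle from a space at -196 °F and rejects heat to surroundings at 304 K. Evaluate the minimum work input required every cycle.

T_C = -196 °F → (-196 − 32) × 5/9 = -126.67 °C = 146.48 K.
For a reversible refrigerator, COP_R = T_C/(T_H − T_C) = 146.48/157.52 = 0.9300.
W = Q_C/COP_R = 312/0.9300 = 335.5 kJ.

W_in ≈ 335.5 kJ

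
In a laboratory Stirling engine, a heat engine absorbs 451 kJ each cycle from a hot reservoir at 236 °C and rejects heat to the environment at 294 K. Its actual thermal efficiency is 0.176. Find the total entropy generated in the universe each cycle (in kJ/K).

ΔS_univ ≈ 0.378 kJ/K

T_H = 236 °C → 236 + 273.15 = 509.15 K.
W = η·Q_H = 0.176 × 451 = 79.38 kJ, so Q_C = Q_H − W = 371.6 kJ.
Reservoir entropy changes: ΔS_H = −Q_H/T_H = −451/509.15 = -0.8858 kJ/K and ΔS_C = +Q_C/T_C = 371.6/294.00 = 1.264 kJ/K.
ΔS_univ = −Q_H/T_H + Q_C/T_C = 0.378 kJ/K (> 0, since η = 0.176 < η_Carnot = 0.423).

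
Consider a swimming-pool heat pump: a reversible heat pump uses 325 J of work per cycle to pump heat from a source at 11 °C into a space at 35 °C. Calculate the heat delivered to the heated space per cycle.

T_H = 35 °C → 35 + 273.15 = 308.15 K.
T_C = 11 °C → 11 + 273.15 = 284.15 K.
For a reversible heat pump, COP_HP = T_H/(T_H − T_C) = 308.15/24.00 = 12.8396.
Q_H = COP_HP · W = 12.8396 × 325 = 4173 J.

Q_H ≈ 4173 J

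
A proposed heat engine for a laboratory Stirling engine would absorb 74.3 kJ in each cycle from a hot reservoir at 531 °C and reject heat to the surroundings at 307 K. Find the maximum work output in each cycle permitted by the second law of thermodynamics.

W_max ≈ 45.93 kJ

T_H = 531 °C → 531 + 273.15 = 804.15 K.
The second-law ceiling is the Carnot efficiency, η_max = 1 − T_C/T_H = 1 − 307.00/804.15 = 0.6182.
W_max = η_max · Q_H = 0.6182 × 74.3 = 45.93 kJ.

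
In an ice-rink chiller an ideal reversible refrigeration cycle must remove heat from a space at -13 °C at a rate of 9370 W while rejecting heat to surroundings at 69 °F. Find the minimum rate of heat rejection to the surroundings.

T_H = 69 °F → (69 − 32) × 5/9 = 20.56 °C = 293.71 K.
T_C = -13 °C → -13 + 273.15 = 260.15 K.
For a reversible cycle Q_H/Q_C = T_H/T_C, so Q_H = Q_C·T_H/T_C = 9370 × 293.71/260.15 = 10580 W.

Q̇_H ≈ 10580 W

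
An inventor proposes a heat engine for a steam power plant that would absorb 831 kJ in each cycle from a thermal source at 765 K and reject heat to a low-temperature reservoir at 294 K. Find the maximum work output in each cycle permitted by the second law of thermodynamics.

The upper bound on efficiency is η_max = 1 − T_C/T_H = 1 − 294.00/765.00 = 0.6157.
W_max = η_max · Q_H = 0.6157 × 831 = 512 kJ.

W_max ≈ 512 kJ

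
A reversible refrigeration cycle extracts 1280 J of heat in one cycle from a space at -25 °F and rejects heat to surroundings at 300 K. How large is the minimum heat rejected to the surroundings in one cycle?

T_C = -25 °F → (-25 − 32) × 5/9 = -31.67 °C = 241.48 K.
For a reversible cycle Q_H/Q_C = T_H/T_C, so Q_H = Q_C·T_H/T_C = 1280 × 300.00/241.48 = 1590 J.

Q_H ≈ 1590 J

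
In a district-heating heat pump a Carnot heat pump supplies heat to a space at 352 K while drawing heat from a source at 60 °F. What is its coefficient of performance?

T_C = 60 °F → (60 − 32) × 5/9 = 15.56 °C = 288.71 K.
COP_HP = T_H/(T_H − T_C) = 352.00/(352.00 − 288.71) = 5.56.

COP_HP ≈ 5.56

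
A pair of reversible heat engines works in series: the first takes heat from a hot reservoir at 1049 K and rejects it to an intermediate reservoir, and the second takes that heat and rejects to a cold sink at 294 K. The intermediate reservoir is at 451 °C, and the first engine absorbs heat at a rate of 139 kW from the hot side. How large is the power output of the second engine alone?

T_m = 451 °C → 451 + 273.15 = 724.15 K.
Heat entering the second stage: Q_m = Q_H·(T_m/T_H) = 139 × 724.15/1049.00 = 96.0 kW.
Second-stage efficiency η₂ = 1 − T_C/T_m = 1 − 294.00/724.15 = 0.5940, so W₂ = η₂·Q_m = 57.0 kW.

Ẇ₂ ≈ 57.0 kW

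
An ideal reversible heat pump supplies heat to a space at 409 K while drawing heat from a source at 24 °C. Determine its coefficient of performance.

COP_HP ≈ 3.66

T_C = 24 °C → 24 + 273.15 = 297.15 K.
COP_HP = T_H/(T_H − T_C) = 409.00/(409.00 − 297.15) = 3.66.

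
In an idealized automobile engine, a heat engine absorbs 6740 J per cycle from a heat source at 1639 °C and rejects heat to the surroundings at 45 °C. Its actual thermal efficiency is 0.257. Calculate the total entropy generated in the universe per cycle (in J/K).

T_H = 1639 °C → 1639 + 273.15 = 1912.15 K.
T_C = 45 °C → 45 + 273.15 = 318.15 K.
W = η·Q_H = 0.257 × 6740 = 1732 J, so Q_C = Q_H − W = 5008 J.
Reservoir entropy changes: ΔS_H = −Q_H/T_H = −6740/1912.15 = -3.525 J/K and ΔS_C = +Q_C/T_C = 5008/318.15 = 15.74 J/K.
ΔS_univ = −Q_H/T_H + Q_C/T_C = 12.2 J/K (> 0, since η = 0.257 < η_Carnot = 0.834).

ΔS_univ ≈ 12.2 J/K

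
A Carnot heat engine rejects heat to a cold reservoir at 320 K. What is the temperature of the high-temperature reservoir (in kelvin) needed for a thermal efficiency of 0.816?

From η = 1 − T_C/T_H, solving for T_H gives T_H = T_C/(1 − η) = 320.00/(1 − 0.816) = 1740 K.

T_H ≈ 1740 K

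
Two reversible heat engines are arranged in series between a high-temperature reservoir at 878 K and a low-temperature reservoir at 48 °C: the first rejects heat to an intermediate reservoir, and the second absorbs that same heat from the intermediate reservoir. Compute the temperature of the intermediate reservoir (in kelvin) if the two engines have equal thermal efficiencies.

T_C = 48 °C → 48 + 273.15 = 321.15 K.
Equal efficiencies require 1 − T_m/T_H = 1 − T_C/T_m, i.e. T_m/T_H = T_C/T_m, so T_m = √(T_H·T_C) = √(878.00 × 321.15) = 531 K.

T_m ≈ 531 K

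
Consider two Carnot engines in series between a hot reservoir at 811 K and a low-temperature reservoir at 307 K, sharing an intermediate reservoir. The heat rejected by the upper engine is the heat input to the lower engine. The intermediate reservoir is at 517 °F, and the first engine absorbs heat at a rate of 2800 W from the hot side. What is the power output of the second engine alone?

T_m = 517 °F → (517 − 32) × 5/9 = 269.44 °C = 542.59 K.
Heat entering the second stage: Q_m = Q_H·(T_m/T_H) = 2800 × 542.59/811.00 = 1870 W.
Second-stage efficiency η₂ = 1 − T_C/T_m = 1 − 307.00/542.59 = 0.4342, so W₂ = η₂·Q_m = 813 W.

Ẇ₂ ≈ 813 W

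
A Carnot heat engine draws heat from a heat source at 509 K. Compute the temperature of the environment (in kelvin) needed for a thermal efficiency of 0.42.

From η = 1 − T_C/T_H, T_C = T_H·(1 − η) = 509.00 × (1 − 0.42) = 295 K.

T_C ≈ 295 K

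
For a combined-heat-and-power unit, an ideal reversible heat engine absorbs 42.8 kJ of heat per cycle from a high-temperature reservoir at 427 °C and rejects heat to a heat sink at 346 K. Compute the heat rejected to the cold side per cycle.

T_H = 427 °C → 427 + 273.15 = 700.15 K.
η_rev = 1 − T_C/T_H = 1 − 346.00/700.15 = 0.5058.
For a reversible cycle Q_C/Q_H = T_C/T_H, so Q_C = 42.8 × 346.00/700.15 = 21.15 kJ.

Q_C ≈ 21.15 kJ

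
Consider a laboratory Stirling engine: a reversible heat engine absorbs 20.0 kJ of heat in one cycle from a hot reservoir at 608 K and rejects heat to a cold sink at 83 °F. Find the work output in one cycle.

W ≈ 10.08 kJ

T_C = 83 °F → (83 − 32) × 5/9 = 28.33 °C = 301.48 K.
For a reversible engine, η = 1 − T_C/T_H = 1 − 301.48/608.00 = 0.5041.
W = η·Q_H = 0.5041 × 20.0 = 10.08 kJ.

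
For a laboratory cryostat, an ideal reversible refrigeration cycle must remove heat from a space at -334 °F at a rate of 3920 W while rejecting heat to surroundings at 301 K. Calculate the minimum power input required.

Ẇ_in ≈ 12980 W

T_C = -334 °F → (-334 − 32) × 5/9 = -203.33 °C = 69.82 K.
The reversible coefficient of performance is COP_R = T_C/(T_H − T_C) = 69.82/231.18 = 0.3020.
W = Q_C/COP_R = 3920/0.3020 = 12980 W.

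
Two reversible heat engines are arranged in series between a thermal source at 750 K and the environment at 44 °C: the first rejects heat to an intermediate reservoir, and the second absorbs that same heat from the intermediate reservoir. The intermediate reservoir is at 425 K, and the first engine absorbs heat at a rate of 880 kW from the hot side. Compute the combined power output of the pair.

Ẇ_total ≈ 508 kW

T_C = 44 °C → 44 + 273.15 = 317.15 K.
Two reversible stages in series are equivalent to a single Carnot engine between T_H and T_C, so η_total = 1 − T_C/T_H = 1 − 317.15/750.00 = 0.5771.
W_total = η_total · Q_H = 0.5771 × 880 = 508 kW.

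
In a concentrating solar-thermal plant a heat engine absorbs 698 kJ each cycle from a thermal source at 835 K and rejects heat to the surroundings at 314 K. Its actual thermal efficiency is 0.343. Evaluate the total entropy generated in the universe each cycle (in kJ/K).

ΔS_univ ≈ 0.6245 kJ/K

W = η·Q_H = 0.343 × 698 = 239.4 kJ, so Q_C = Q_H − W = 458.6 kJ.
Entropy balance on the reservoirs: −Q_H/T_H = -0.8359 kJ/K, +Q_C/T_C = 1.460 kJ/K.
ΔS_univ = −Q_H/T_H + Q_C/T_C = 0.6245 kJ/K (> 0, since η = 0.343 < η_Carnot = 0.624).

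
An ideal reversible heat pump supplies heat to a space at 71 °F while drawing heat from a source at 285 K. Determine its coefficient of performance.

T_H = 71 °F → (71 − 32) × 5/9 = 21.67 °C = 294.82 K.
The Carnot heat-pump COP is COP_HP = T_H/(T_H − T_C) = 294.82/(294.82 − 285.00) = 30.0.

COP_HP ≈ 30.0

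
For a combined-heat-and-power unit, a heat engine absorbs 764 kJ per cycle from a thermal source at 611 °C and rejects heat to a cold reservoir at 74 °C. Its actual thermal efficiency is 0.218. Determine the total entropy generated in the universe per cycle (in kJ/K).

ΔS_univ ≈ 0.8569 kJ/K

T_H = 611 °C → 611 + 273.15 = 884.15 K.
T_C = 74 °C → 74 + 273.15 = 347.15 K.
W = η·Q_H = 0.218 × 764 = 166.6 kJ, so Q_C = Q_H − W = 597.4 kJ.
Reservoir entropy changes: ΔS_H = −Q_H/T_H = −764/884.15 = -0.8641 kJ/K and ΔS_C = +Q_C/T_C = 597.4/347.15 = 1.721 kJ/K.
ΔS_univ = −Q_H/T_H + Q_C/T_C = 0.8569 kJ/K (> 0, since η = 0.218 < η_Carnot = 0.607).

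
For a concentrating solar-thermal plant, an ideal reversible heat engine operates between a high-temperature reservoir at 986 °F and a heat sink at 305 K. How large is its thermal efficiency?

T_H = 986 °F → (986 − 32) × 5/9 = 530.00 °C = 803.15 K.
For a reversible engine, η = 1 − T_C/T_H = 1 − 305.00/803.15 = 0.620.

η ≈ 0.620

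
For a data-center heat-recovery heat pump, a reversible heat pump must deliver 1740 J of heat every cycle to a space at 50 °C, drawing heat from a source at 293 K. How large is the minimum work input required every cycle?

W_in ≈ 162.3 J

T_H = 50 °C → 50 + 273.15 = 323.15 K.
Reversible heating COP: COP_HP = T_H/(T_H − T_C) = 323.15/30.15 = 10.7181.
W = Q_H/COP_HP = 1740/10.7181 = 162.3 J.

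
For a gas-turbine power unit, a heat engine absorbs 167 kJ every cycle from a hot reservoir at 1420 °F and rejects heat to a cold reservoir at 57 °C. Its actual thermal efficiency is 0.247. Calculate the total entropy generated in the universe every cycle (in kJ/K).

ΔS_univ ≈ 0.221 kJ/K

T_H = 1420 °F → (1420 − 32) × 5/9 = 771.11 °C = 1044.26 K.
T_C = 57 °C → 57 + 273.15 = 330.15 K.
W = η·Q_H = 0.247 × 167 = 41.25 kJ, so Q_C = Q_H − W = 125.8 kJ.
The hot reservoir loses entropy Q_H/T_H = 167/1044.26 = 0.1599 kJ/K; the cold reservoir gains Q_C/T_C = 125.8/330.15 = 0.3809 kJ/K.
ΔS_univ = −Q_H/T_H + Q_C/T_C = 0.221 kJ/K (> 0, since η = 0.247 < η_Carnot = 0.684).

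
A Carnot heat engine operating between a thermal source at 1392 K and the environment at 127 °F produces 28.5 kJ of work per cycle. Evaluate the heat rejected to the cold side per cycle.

Q_C ≈ 8.71 kJ

T_C = 127 °F → (127 − 32) × 5/9 = 52.78 °C = 325.93 K.
η_rev = 1 − T_C/T_H = 1 − 325.93/1392.00 = 0.7659.
Since Q_C/Q_H = T_C/T_H and Q_H = W/η, Q_C = W·T_C/(T_H − T_C) = 28.5 × 325.93/1066.07 = 8.71 kJ.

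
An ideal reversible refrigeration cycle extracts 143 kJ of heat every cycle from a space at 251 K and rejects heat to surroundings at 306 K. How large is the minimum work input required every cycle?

COP_R = T_C/(T_H − T_C) = 251.00/55.00 = 4.5636.
W = Q_C/COP_R = 143/4.5636 = 31.3 kJ.

W_in ≈ 31.3 kJ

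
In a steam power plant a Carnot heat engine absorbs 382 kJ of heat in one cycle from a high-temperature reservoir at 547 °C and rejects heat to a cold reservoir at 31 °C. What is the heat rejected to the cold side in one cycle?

Q_C ≈ 142 kJ

T_H = 547 °C → 547 + 273.15 = 820.15 K.
T_C = 31 °C → 31 + 273.15 = 304.15 K.
For a reversible engine, η = 1 − T_C/T_H = 1 − 304.15/820.15 = 0.6292.
For a reversible cycle Q_C/Q_H = T_C/T_H, so Q_C = 382 × 304.15/820.15 = 142 kJ.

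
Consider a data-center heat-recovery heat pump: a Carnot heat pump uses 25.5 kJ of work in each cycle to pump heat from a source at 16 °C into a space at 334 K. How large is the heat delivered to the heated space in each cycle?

T_C = 16 °C → 16 + 273.15 = 289.15 K.
The Carnot heat-pump COP is COP_HP = T_H/(T_H − T_C) = 334.00/44.85 = 7.4470.
Q_H = COP_HP · W = 7.4470 × 25.5 = 189.9 kJ.

Q_H ≈ 189.9 kJ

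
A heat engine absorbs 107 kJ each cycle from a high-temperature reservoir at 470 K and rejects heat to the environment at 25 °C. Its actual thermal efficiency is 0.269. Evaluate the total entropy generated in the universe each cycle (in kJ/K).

T_C = 25 °C → 25 + 273.15 = 298.15 K.
W = η·Q_H = 0.269 × 107 = 28.78 kJ, so Q_C = Q_H − W = 78.22 kJ.
Reservoir entropy changes: ΔS_H = −Q_H/T_H = −107/470.00 = -0.2277 kJ/K and ΔS_C = +Q_C/T_C = 78.22/298.15 = 0.2623 kJ/K.
ΔS_univ = −Q_H/T_H + Q_C/T_C = 0.0347 kJ/K (> 0, since η = 0.269 < η_Carnot = 0.366).

ΔS_univ ≈ 0.0347 kJ/K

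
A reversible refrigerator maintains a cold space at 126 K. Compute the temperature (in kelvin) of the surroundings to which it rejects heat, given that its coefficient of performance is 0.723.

T_H ≈ 300.3 K

COP_R = T_C/(T_H − T_C) ⇒ T_H = T_C·(1 + 1/COP_R) = 126.00 × (1 + 1/0.723) = 300.3 K.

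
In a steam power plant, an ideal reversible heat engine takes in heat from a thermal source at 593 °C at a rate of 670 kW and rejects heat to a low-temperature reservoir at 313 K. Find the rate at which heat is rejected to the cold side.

Q̇_C ≈ 242 kW

T_H = 593 °C → 593 + 273.15 = 866.15 K.
Since the cycle is reversible, η = 1 − T_C/T_H = 1 − 313.00/866.15 = 0.6386.
For a reversible cycle Q_C/Q_H = T_C/T_H, so Q_C = 670 × 313.00/866.15 = 242 kW.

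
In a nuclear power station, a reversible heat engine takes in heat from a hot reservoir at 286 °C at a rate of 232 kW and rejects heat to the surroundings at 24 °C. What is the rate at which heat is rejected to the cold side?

T_H = 286 °C → 286 + 273.15 = 559.15 K.
T_C = 24 °C → 24 + 273.15 = 297.15 K.
η_rev = 1 − T_C/T_H = 1 − 297.15/559.15 = 0.4686.
For a reversible cycle Q_C/Q_H = T_C/T_H, so Q_C = 232 × 297.15/559.15 = 123 kW.

Q̇_C ≈ 123 kW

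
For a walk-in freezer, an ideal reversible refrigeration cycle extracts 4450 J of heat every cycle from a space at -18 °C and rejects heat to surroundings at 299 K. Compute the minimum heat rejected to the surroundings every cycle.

T_C = -18 °C → -18 + 273.15 = 255.15 K.
For a reversible cycle Q_H/Q_C = T_H/T_C, so Q_H = Q_C·T_H/T_C = 4450 × 299.00/255.15 = 5210 J.

Q_H ≈ 5210 J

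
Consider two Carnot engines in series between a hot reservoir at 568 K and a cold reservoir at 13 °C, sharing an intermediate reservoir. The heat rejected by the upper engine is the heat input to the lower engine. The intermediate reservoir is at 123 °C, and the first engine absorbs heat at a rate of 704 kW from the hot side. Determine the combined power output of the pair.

Ẇ_total ≈ 349 kW

T_C = 13 °C → 13 + 273.15 = 286.15 K.
Two reversible stages in series are equivalent to a single Carnot engine between T_H and T_C, so η_total = 1 − T_C/T_H = 1 − 286.15/568.00 = 0.4962.
W_total = η_total · Q_H = 0.4962 × 704 = 349 kW.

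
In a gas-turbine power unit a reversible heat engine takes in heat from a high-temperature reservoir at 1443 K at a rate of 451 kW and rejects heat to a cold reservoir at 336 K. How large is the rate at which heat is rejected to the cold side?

Q̇_C ≈ 105 kW

Since the cycle is reversible, η = 1 − T_C/T_H = 1 − 336.00/1443.00 = 0.7672.
For a reversible cycle Q_C/Q_H = T_C/T_H, so Q_C = 451 × 336.00/1443.00 = 105 kW.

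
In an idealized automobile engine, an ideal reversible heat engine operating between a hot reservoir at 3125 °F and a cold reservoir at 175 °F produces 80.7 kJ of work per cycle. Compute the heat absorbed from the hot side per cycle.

T_H = 3125 °F → (3125 − 32) × 5/9 = 1718.33 °C = 1991.48 K.
T_C = 175 °F → (175 − 32) × 5/9 = 79.44 °C = 352.59 K.
η_rev = 1 − T_C/T_H = 1 − 352.59/1991.48 = 0.8229.
Q_H = W/η = 80.7/0.8229 = 98.06 kJ.

Q_H ≈ 98.06 kJ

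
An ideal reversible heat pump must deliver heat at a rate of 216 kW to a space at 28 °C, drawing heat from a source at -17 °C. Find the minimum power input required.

T_H = 28 °C → 28 + 273.15 = 301.15 K.
T_C = -17 °C → -17 + 273.15 = 256.15 K.
For a reversible heat pump, COP_HP = T_H/(T_H − T_C) = 301.15/45.00 = 6.6922.
W = Q_H/COP_HP = 216/6.6922 = 32.3 kW.

Ẇ_in ≈ 32.3 kW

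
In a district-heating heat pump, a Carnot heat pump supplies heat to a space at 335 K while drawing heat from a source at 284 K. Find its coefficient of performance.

COP_HP ≈ 6.57

COP_HP = T_H/(T_H − T_C) = 335.00/(335.00 − 284.00) = 6.57.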